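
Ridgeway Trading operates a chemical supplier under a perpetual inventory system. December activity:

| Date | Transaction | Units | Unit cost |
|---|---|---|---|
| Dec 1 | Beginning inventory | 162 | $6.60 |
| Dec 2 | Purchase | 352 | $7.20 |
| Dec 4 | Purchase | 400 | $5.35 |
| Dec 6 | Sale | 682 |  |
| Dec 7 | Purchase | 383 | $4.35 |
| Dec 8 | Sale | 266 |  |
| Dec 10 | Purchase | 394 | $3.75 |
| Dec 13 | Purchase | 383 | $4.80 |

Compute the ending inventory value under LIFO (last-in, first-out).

Dec 6, 682 sold [LIFO — newest first]: 400 @ $5.35 + 282 @ $7.20 = $4,170.40
Dec 8, 266 sold [LIFO — newest first]: 266 @ $4.35 = $1,157.10
Total COGS = $4,170.40 + $1,157.10 = $5,327.50
Ending inventory: 162 @ $6.60 + 70 @ $7.20 + 117 @ $4.35 + 394 @ $3.75 + 383 @ $4.80 = $5,398.05

Ending inventory = $5,398.05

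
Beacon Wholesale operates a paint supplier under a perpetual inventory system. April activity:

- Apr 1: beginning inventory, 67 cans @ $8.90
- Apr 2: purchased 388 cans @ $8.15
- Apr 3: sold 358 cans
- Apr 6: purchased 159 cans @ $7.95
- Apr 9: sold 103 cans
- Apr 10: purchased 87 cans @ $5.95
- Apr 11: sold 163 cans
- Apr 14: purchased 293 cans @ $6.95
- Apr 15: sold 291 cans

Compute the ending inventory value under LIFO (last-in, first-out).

Apr 3, 358 sold [LIFO — newest first]: 358 @ $8.15 = $2,917.70
Apr 9, 103 sold [LIFO — newest first]: 103 @ $7.95 = $818.85
Apr 11, 163 sold [LIFO — newest first]: 87 @ $5.95 + 56 @ $7.95 + 20 @ $8.15 = $1,125.85
Apr 15, 291 sold [LIFO — newest first]: 291 @ $6.95 = $2,022.45
Total COGS = $2,917.70 + $818.85 + $1,125.85 + $2,022.45 = $6,884.85
Ending inventory: 67 @ $8.90 + 10 @ $8.15 + 2 @ $6.95 = $691.70

Ending inventory = $691.70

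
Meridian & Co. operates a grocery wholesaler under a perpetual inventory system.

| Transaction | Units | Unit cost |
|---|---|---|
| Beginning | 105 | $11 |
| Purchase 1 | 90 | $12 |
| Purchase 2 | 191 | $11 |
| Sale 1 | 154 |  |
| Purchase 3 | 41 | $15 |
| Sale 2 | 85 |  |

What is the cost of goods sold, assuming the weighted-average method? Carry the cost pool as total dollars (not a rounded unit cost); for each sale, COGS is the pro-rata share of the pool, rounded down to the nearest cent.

COGS = $2,732.80

After Beginning: 105 on hand, pool $1,155.00 (≈ $11.0000 each)
After Purchase 1: 195 on hand, pool $2,235.00 (≈ $11.4615 each)
After Purchase 2: 386 on hand, pool $4,336.00 (≈ $11.2332 each)
Sale 1, sell 154: 154/386 × $4,336.00 → $1,729.90
After Purchase 3: 273 on hand, pool $3,221.10 (≈ $11.7989 each)
Sale 2, sell 85: 85/273 × $3,221.10 → $1,002.90
Total COGS = $1,729.90 + $1,002.90 = $2,732.80
Ending inventory (cost pool remaining) = $2,218.20
Check: goods available $4,951.00 = COGS $2,732.80 + ending $2,218.20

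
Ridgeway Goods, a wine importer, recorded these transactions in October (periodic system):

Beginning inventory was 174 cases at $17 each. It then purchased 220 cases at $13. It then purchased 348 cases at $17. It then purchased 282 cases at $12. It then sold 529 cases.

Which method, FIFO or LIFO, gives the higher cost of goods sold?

FIFO COGS: 174 @ $17 + 220 @ $13 + 135 @ $17 = $8,113
LIFO COGS: 282 @ $12 + 247 @ $17 = $7,583

FIFO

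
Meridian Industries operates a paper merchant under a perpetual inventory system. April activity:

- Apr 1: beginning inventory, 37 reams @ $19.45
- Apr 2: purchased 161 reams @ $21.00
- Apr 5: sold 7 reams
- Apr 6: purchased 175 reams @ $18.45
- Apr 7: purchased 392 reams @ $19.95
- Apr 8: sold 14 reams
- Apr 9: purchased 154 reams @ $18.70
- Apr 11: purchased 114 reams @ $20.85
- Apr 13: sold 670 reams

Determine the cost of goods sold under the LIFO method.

COGS = $13,666.90

Apr 5, 7 sold [LIFO — newest first]: 7 @ $21.00 = $147.00
Apr 8, 14 sold [LIFO — newest first]: 14 @ $19.95 = $279.30
Apr 13, 670 sold [LIFO — newest first]: 114 @ $20.85 + 154 @ $18.70 + 378 @ $19.95 + 24 @ $18.45 = $13,240.60
Total COGS = $147.00 + $279.30 + $13,240.60 = $13,666.90
Ending inventory: 37 @ $19.45 + 154 @ $21.00 + 151 @ $18.45 = $6,739.60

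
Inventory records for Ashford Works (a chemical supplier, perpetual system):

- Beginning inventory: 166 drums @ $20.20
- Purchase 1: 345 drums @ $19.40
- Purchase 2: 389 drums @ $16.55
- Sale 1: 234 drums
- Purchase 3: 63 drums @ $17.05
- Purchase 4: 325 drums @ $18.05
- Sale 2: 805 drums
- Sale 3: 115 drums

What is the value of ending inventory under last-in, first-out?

Ending inventory = $2,706.80

Sale 1 (234) [LIFO — newest first]: 234 @ $16.55 = $3,872.70
Sale 2 (805) [LIFO — newest first]: 325 @ $18.05 + 63 @ $17.05 + 155 @ $16.55 + 262 @ $19.40 = $14,588.45
Sale 3 (115) [LIFO — newest first]: 83 @ $19.40 + 32 @ $20.20 = $2,256.60
Total COGS = $3,872.70 + $14,588.45 + $2,256.60 = $20,717.75
Ending inventory: 134 @ $20.20 = $2,706.80
Check: goods available $23,424.55 = COGS $20,717.75 + ending $2,706.80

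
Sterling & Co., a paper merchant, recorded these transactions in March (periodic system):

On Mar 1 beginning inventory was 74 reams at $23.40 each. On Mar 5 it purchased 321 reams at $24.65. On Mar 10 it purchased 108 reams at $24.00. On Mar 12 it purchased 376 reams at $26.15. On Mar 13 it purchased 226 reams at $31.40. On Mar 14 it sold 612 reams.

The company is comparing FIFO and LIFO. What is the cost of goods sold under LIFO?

FIFO COGS: 74 @ $23.40 + 321 @ $24.65 + 108 @ $24.00 + 109 @ $26.15 = $15,086.60
LIFO COGS: 226 @ $31.40 + 376 @ $26.15 + 10 @ $24.00 = $17,168.80

COGS = $17,168.80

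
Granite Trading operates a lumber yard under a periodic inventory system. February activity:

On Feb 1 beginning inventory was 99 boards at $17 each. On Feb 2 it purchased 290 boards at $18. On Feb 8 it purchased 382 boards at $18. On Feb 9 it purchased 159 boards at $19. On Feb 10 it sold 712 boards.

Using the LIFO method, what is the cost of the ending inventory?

Feb 10, 712 sold [LIFO — newest first]: 159 @ $19 + 382 @ $18 + 171 @ $18 = $12,975
Ending inventory: 99 @ $17 + 119 @ $18 = $3,825
Check: goods available $16,800 = COGS $12,975 + ending $3,825

Ending inventory = $3,825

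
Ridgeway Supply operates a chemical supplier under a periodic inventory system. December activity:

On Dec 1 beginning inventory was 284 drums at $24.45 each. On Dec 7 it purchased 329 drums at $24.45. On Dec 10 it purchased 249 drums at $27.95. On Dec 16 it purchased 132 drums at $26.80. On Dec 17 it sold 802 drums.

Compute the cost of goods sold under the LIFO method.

COGS = $20,790.60

Dec 17, 802 sold [LIFO — newest first]: 132 @ $26.80 + 249 @ $27.95 + 329 @ $24.45 + 92 @ $24.45 = $20,790.60
Ending inventory: 192 @ $24.45 = $4,694.40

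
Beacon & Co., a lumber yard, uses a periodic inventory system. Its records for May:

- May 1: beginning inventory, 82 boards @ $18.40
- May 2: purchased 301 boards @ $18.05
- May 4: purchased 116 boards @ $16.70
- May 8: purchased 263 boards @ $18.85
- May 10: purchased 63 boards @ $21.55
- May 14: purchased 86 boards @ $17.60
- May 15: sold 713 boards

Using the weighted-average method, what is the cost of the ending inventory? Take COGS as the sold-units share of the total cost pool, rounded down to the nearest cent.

May 15, sell 713: 713/911 × $16,707.85 → $13,076.50
Ending inventory (cost pool remaining) = $3,631.35
Check: goods available $16,707.85 = COGS $13,076.50 + ending $3,631.35

Ending inventory = $3,631.35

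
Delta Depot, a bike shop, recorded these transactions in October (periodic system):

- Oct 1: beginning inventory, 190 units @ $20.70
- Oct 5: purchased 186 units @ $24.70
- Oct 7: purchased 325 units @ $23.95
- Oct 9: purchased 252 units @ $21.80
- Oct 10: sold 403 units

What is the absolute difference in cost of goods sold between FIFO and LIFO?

FIFO COGS: 190 @ $20.70 + 186 @ $24.70 + 27 @ $23.95 = $9,173.85
LIFO COGS: 252 @ $21.80 + 151 @ $23.95 = $9,110.05
Difference = |$9,173.85 − $9,110.05| = $63.80

$63.80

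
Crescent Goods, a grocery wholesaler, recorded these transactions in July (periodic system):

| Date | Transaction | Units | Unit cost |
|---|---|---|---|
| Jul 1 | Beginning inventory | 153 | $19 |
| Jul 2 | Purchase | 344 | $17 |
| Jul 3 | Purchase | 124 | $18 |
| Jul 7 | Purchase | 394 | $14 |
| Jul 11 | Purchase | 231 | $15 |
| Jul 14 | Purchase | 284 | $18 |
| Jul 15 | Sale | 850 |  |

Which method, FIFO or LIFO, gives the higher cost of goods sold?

FIFO COGS: 153 @ $19 + 344 @ $17 + 124 @ $18 + 229 @ $14 = $14,193
LIFO COGS: 284 @ $18 + 231 @ $15 + 335 @ $14 = $13,267

FIFO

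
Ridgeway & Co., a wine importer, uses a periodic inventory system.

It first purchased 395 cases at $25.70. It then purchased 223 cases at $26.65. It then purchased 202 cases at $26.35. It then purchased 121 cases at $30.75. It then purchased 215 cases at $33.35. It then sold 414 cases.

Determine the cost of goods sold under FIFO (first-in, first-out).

Sale 1 (414) [FIFO — oldest first]: 395 @ $25.70 + 19 @ $26.65 = $10,657.85
Ending inventory: 204 @ $26.65 + 202 @ $26.35 + 121 @ $30.75 + 215 @ $33.35 = $21,650.30

COGS = $10,657.85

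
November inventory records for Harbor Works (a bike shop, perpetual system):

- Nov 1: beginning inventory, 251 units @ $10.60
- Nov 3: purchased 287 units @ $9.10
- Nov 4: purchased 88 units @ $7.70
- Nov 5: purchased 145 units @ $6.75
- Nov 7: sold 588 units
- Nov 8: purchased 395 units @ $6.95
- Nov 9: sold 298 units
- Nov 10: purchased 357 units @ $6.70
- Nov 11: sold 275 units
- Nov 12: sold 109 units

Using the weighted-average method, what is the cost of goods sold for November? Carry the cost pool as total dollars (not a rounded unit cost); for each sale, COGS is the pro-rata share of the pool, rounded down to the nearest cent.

COGS = $10,271.18

After Nov 1: 251 on hand, pool $2,660.60 (≈ $10.6000 each)
After Nov 3: 538 on hand, pool $5,272.30 (≈ $9.7998 each)
After Nov 4: 626 on hand, pool $5,949.90 (≈ $9.5046 each)
After Nov 5: 771 on hand, pool $6,928.65 (≈ $8.9866 each)
Nov 7, sell 588: 588/771 × $6,928.65 → $5,284.10
After Nov 8: 578 on hand, pool $4,389.80 (≈ $7.5948 each)
Nov 9, sell 298: 298/578 × $4,389.80 → $2,263.25
After Nov 10: 637 on hand, pool $4,518.45 (≈ $7.0933 each)
Nov 11, sell 275: 275/637 × $4,518.45 → $1,950.66
Nov 12, sell 109: 109/362 × $2,567.79 → $773.17
Total COGS = $5,284.10 + $2,263.25 + $1,950.66 + $773.17 = $10,271.18
Ending inventory (cost pool remaining) = $1,794.62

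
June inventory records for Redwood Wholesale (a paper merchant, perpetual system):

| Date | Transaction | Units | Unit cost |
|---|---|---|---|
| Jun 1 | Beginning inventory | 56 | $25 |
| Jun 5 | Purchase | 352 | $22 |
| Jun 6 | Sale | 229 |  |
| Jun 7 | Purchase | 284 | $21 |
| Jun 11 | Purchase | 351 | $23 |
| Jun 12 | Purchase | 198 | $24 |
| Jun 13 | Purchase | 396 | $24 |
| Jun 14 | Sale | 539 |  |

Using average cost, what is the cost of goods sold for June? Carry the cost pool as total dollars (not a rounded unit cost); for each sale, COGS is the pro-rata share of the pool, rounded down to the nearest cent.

After Jun 1: 56 on hand, pool $1,400.00 (≈ $25.0000 each)
After Jun 5: 408 on hand, pool $9,144.00 (≈ $22.4118 each)
Jun 6, sell 229: 229/408 × $9,144.00 → $5,132.29
After Jun 7: 463 on hand, pool $9,975.71 (≈ $21.5458 each)
After Jun 11: 814 on hand, pool $18,048.71 (≈ $22.1729 each)
After Jun 12: 1012 on hand, pool $22,800.71 (≈ $22.5303 each)
After Jun 13: 1408 on hand, pool $32,304.71 (≈ $22.9437 each)
Jun 14, sell 539: 539/1408 × $32,304.71 → $12,366.64
Total COGS = $5,132.29 + $12,366.64 = $17,498.93
Ending inventory (cost pool remaining) = $19,938.07

COGS = $17,498.93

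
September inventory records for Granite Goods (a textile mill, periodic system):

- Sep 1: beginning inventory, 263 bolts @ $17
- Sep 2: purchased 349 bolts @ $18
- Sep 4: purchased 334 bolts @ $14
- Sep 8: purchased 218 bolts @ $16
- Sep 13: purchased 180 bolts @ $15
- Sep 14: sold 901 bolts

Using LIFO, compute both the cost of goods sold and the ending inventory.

COGS = $13,906; ending inventory = $7,711

Sep 14, 901 sold [LIFO — newest first]: 180 @ $15 + 218 @ $16 + 334 @ $14 + 169 @ $18 = $13,906
Ending inventory: 263 @ $17 + 180 @ $18 = $7,711
Check: goods available $21,617 = COGS $13,906 + ending $7,711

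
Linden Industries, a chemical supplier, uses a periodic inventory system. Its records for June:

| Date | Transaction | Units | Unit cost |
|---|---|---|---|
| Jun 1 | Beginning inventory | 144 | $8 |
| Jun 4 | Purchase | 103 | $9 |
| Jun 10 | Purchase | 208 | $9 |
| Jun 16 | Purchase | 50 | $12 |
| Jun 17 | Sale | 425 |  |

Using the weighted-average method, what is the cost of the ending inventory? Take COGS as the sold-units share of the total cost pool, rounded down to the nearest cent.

Ending inventory = $720.96

Jun 17, sell 425: 425/505 × $4,551.00 → $3,830.04
Ending inventory (cost pool remaining) = $720.96
Check: goods available $4,551.00 = COGS $3,830.04 + ending $720.96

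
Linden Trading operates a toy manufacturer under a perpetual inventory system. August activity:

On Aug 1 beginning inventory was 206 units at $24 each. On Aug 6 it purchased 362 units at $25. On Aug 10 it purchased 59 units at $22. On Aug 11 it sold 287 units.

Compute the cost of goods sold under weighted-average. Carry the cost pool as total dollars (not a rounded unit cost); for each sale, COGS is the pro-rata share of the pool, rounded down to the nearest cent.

COGS = $6,999.68

After Aug 1: 206 on hand, pool $4,944.00 (≈ $24.0000 each)
After Aug 6: 568 on hand, pool $13,994.00 (≈ $24.6373 each)
After Aug 10: 627 on hand, pool $15,292.00 (≈ $24.3892 each)
Aug 11, sell 287: 287/627 × $15,292.00 → $6,999.68
Ending inventory (cost pool remaining) = $8,292.32
Check: goods available $15,292.00 = COGS $6,999.68 + ending $8,292.32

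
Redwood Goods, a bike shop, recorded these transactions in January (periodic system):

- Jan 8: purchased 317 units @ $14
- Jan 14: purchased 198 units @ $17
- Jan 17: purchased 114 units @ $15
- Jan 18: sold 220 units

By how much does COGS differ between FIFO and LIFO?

FIFO COGS: 220 @ $14 = $3,080
LIFO COGS: 114 @ $15 + 106 @ $17 = $3,512
Difference = |$3,080 − $3,512| = $432

$432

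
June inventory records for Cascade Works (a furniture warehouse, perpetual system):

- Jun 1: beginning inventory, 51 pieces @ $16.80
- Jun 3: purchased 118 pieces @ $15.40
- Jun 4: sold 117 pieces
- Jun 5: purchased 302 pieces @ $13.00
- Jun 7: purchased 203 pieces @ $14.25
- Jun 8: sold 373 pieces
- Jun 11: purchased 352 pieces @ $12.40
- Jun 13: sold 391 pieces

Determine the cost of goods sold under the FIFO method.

Jun 4, 117 sold [FIFO — oldest first]: 51 @ $16.80 + 66 @ $15.40 = $1,873.20
Jun 8, 373 sold [FIFO — oldest first]: 52 @ $15.40 + 302 @ $13.00 + 19 @ $14.25 = $4,997.55
Jun 13, 391 sold [FIFO — oldest first]: 184 @ $14.25 + 207 @ $12.40 = $5,188.80
Total COGS = $1,873.20 + $4,997.55 + $5,188.80 = $12,059.55
Ending inventory: 145 @ $12.40 = $1,798.00

COGS = $12,059.55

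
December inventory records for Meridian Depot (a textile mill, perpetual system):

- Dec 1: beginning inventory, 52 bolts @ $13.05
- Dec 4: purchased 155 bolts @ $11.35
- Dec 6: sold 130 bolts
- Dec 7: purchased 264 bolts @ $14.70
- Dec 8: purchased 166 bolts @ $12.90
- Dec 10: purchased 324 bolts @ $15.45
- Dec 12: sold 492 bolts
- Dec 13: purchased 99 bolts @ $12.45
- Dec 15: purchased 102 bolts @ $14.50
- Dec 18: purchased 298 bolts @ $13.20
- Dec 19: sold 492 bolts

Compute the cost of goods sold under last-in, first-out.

COGS = $15,210.10

Dec 6, 130 sold [LIFO — newest first]: 130 @ $11.35 = $1,475.50
Dec 12, 492 sold [LIFO — newest first]: 324 @ $15.45 + 166 @ $12.90 + 2 @ $14.70 = $7,176.60
Dec 19, 492 sold [LIFO — newest first]: 298 @ $13.20 + 102 @ $14.50 + 92 @ $12.45 = $6,558.00
Total COGS = $1,475.50 + $7,176.60 + $6,558.00 = $15,210.10
Ending inventory: 52 @ $13.05 + 25 @ $11.35 + 262 @ $14.70 + 7 @ $12.45 = $4,900.90
Check: goods available $20,111.00 = COGS $15,210.10 + ending $4,900.90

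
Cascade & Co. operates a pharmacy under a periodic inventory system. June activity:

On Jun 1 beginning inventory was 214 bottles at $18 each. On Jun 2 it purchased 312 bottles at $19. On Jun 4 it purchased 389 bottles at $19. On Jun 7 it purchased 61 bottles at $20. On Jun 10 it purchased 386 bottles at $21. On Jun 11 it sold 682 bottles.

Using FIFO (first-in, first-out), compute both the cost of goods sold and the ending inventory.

Jun 11, 682 sold [FIFO — oldest first]: 214 @ $18 + 312 @ $19 + 156 @ $19 = $12,744
Ending inventory: 233 @ $19 + 61 @ $20 + 386 @ $21 = $13,753

COGS = $12,744; ending inventory = $13,753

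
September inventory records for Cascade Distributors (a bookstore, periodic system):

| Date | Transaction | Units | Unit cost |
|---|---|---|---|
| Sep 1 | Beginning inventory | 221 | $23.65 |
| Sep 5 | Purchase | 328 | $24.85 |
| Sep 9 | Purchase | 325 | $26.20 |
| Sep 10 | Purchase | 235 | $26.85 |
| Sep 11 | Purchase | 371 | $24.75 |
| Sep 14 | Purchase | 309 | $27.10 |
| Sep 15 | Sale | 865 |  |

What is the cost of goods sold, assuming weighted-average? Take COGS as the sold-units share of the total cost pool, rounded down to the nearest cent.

COGS = $22,124.63

Sep 15, sell 865: 865/1789 × $45,758.35 → $22,124.63
Ending inventory (cost pool remaining) = $23,633.72
Check: goods available $45,758.35 = COGS $22,124.63 + ending $23,633.72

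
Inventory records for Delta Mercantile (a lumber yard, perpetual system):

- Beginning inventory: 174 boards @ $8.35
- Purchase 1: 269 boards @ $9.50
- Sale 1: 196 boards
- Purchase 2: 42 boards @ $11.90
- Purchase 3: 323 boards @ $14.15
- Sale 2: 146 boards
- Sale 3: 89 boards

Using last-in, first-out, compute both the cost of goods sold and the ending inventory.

COGS = $5,187.25; ending inventory = $3,891.40

Sale 1 (196) [LIFO — newest first]: 196 @ $9.50 = $1,862.00
Sale 2 (146) [LIFO — newest first]: 146 @ $14.15 = $2,065.90
Sale 3 (89) [LIFO — newest first]: 89 @ $14.15 = $1,259.35
Total COGS = $1,862.00 + $2,065.90 + $1,259.35 = $5,187.25
Ending inventory: 174 @ $8.35 + 73 @ $9.50 + 42 @ $11.90 + 88 @ $14.15 = $3,891.40
Check: goods available $9,078.65 = COGS $5,187.25 + ending $3,891.40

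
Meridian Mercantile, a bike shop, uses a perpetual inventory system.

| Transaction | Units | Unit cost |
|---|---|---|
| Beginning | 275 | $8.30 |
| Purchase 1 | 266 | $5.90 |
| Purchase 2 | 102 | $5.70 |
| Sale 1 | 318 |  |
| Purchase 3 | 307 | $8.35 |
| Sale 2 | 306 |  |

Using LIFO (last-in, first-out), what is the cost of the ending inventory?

Sale 1 (318) [LIFO — newest first]: 102 @ $5.70 + 216 @ $5.90 = $1,855.80
Sale 2 (306) [LIFO — newest first]: 306 @ $8.35 = $2,555.10
Total COGS = $1,855.80 + $2,555.10 = $4,410.90
Ending inventory: 275 @ $8.30 + 50 @ $5.90 + 1 @ $8.35 = $2,585.85

Ending inventory = $2,585.85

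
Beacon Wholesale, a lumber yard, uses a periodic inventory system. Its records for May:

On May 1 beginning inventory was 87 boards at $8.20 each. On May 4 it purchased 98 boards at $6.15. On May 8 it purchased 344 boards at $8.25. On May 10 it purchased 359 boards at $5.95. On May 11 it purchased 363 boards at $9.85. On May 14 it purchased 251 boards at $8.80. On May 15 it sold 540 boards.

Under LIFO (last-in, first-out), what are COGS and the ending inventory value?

COGS = $5,055.45; ending inventory = $7,019.05

May 15, 540 sold [LIFO — newest first]: 251 @ $8.80 + 289 @ $9.85 = $5,055.45
Ending inventory: 87 @ $8.20 + 98 @ $6.15 + 344 @ $8.25 + 359 @ $5.95 + 74 @ $9.85 = $7,019.05
Check: goods available $12,074.50 = COGS $5,055.45 + ending $7,019.05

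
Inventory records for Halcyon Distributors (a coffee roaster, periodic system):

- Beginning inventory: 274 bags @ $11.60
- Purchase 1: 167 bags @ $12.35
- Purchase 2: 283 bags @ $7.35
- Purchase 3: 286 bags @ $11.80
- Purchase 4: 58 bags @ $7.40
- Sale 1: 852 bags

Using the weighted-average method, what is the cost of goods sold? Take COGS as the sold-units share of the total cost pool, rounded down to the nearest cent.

COGS = $8,874.92

Sale 1, sell 852: 852/1068 × $11,124.90 → $8,874.92
Ending inventory (cost pool remaining) = $2,249.98
Check: goods available $11,124.90 = COGS $8,874.92 + ending $2,249.98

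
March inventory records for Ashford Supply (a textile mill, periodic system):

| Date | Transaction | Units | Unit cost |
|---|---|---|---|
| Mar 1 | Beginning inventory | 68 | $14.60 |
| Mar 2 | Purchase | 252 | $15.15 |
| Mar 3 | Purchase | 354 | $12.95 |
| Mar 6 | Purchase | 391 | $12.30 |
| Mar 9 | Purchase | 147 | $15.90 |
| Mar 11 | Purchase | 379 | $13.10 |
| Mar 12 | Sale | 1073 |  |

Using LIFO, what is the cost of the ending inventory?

Ending inventory = $7,374.70

Mar 12, 1073 sold [LIFO — newest first]: 379 @ $13.10 + 147 @ $15.90 + 391 @ $12.30 + 156 @ $12.95 = $14,131.70
Ending inventory: 68 @ $14.60 + 252 @ $15.15 + 198 @ $12.95 = $7,374.70
Check: goods available $21,506.40 = COGS $14,131.70 + ending $7,374.70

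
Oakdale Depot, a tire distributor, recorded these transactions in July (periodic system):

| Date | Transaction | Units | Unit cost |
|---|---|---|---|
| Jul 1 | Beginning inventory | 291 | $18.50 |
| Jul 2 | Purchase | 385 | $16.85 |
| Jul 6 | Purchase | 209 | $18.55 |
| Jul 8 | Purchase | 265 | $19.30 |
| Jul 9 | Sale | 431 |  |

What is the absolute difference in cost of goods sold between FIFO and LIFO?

$451.30

FIFO COGS: 291 @ $18.50 + 140 @ $16.85 = $7,742.50
LIFO COGS: 265 @ $19.30 + 166 @ $18.55 = $8,193.80
Difference = |$7,742.50 − $8,193.80| = $451.30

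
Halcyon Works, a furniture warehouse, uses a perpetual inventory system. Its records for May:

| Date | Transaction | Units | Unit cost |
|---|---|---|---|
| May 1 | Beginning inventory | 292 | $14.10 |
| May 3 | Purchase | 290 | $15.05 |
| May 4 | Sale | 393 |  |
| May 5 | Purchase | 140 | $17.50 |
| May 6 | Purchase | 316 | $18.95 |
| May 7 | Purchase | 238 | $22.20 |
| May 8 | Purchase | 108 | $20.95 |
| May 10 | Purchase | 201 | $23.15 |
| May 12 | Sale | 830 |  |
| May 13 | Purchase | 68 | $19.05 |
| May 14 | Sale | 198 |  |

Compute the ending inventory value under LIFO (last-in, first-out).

May 4, 393 sold [LIFO — newest first]: 290 @ $15.05 + 103 @ $14.10 = $5,816.80
May 12, 830 sold [LIFO — newest first]: 201 @ $23.15 + 108 @ $20.95 + 238 @ $22.20 + 283 @ $18.95 = $17,562.20
May 14, 198 sold [LIFO — newest first]: 68 @ $19.05 + 33 @ $18.95 + 97 @ $17.50 = $3,618.25
Total COGS = $5,816.80 + $17,562.20 + $3,618.25 = $26,997.25
Ending inventory: 189 @ $14.10 + 43 @ $17.50 = $3,417.40

Ending inventory = $3,417.40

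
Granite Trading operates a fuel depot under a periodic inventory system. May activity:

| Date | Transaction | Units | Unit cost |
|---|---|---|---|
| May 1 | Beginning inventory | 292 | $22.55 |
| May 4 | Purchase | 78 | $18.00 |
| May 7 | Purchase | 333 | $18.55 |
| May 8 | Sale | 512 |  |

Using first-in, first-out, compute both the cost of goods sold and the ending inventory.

May 8, 512 sold [FIFO — oldest first]: 292 @ $22.55 + 78 @ $18.00 + 142 @ $18.55 = $10,622.70
Ending inventory: 191 @ $18.55 = $3,543.05
Check: goods available $14,165.75 = COGS $10,622.70 + ending $3,543.05

COGS = $10,622.70; ending inventory = $3,543.05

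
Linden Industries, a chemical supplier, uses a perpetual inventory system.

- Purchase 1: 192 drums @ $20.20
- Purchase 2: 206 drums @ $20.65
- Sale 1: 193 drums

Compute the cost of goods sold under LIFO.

COGS = $3,985.45

Sale 1 (193) [LIFO — newest first]: 193 @ $20.65 = $3,985.45
Ending inventory: 192 @ $20.20 + 13 @ $20.65 = $4,146.85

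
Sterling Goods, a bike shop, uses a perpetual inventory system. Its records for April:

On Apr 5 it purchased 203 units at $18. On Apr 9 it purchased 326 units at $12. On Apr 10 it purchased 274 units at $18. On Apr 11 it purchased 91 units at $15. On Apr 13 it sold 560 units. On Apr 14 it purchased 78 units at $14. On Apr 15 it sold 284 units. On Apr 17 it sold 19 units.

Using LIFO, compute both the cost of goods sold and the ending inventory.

Apr 13, 560 sold [LIFO — newest first]: 91 @ $15 + 274 @ $18 + 195 @ $12 = $8,637
Apr 15, 284 sold [LIFO — newest first]: 78 @ $14 + 131 @ $12 + 75 @ $18 = $4,014
Apr 17, 19 sold [LIFO — newest first]: 19 @ $18 = $342
Total COGS = $8,637 + $4,014 + $342 = $12,993
Ending inventory: 109 @ $18 = $1,962

COGS = $12,993; ending inventory = $1,962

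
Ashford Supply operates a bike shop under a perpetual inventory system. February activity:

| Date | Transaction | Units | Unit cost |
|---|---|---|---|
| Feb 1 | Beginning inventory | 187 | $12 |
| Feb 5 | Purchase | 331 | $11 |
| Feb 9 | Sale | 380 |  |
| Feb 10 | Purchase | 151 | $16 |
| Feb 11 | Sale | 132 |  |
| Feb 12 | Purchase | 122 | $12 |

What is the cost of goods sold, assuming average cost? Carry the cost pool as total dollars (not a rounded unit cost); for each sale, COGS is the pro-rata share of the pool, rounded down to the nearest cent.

COGS = $6,136.77

After Feb 1: 187 on hand, pool $2,244.00 (≈ $12.0000 each)
After Feb 5: 518 on hand, pool $5,885.00 (≈ $11.3610 each)
Feb 9, sell 380: 380/518 × $5,885.00 → $4,317.18
After Feb 10: 289 on hand, pool $3,983.82 (≈ $13.7848 each)
Feb 11, sell 132: 132/289 × $3,983.82 → $1,819.59
After Feb 12: 279 on hand, pool $3,628.23 (≈ $13.0044 each)
Total COGS = $4,317.18 + $1,819.59 = $6,136.77
Ending inventory (cost pool remaining) = $3,628.23
Check: goods available $9,765.00 = COGS $6,136.77 + ending $3,628.23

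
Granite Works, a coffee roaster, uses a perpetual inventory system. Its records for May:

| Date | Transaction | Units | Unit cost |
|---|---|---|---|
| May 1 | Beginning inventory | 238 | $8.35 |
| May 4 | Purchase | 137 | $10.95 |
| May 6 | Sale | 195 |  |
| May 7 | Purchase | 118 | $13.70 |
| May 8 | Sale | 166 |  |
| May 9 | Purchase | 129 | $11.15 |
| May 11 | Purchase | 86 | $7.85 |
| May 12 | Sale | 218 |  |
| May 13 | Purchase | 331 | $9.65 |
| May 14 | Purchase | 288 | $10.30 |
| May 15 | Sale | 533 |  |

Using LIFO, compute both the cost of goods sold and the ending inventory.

COGS = $11,471.00; ending inventory = $1,907.05

May 6, 195 sold [LIFO — newest first]: 137 @ $10.95 + 58 @ $8.35 = $1,984.45
May 8, 166 sold [LIFO — newest first]: 118 @ $13.70 + 48 @ $8.35 = $2,017.40
May 12, 218 sold [LIFO — newest first]: 86 @ $7.85 + 129 @ $11.15 + 3 @ $8.35 = $2,138.50
May 15, 533 sold [LIFO — newest first]: 288 @ $10.30 + 245 @ $9.65 = $5,330.65
Total COGS = $1,984.45 + $2,017.40 + $2,138.50 + $5,330.65 = $11,471.00
Ending inventory: 129 @ $8.35 + 86 @ $9.65 = $1,907.05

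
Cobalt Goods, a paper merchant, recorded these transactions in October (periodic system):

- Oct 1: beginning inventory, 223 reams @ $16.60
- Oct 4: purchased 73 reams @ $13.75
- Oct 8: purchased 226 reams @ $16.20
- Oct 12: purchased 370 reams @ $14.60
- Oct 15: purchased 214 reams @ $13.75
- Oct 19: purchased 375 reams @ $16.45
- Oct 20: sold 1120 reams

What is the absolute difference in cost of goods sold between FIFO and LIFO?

$179.90

FIFO COGS: 223 @ $16.60 + 73 @ $13.75 + 226 @ $16.20 + 370 @ $14.60 + 214 @ $13.75 + 14 @ $16.45 = $16,941.55
LIFO COGS: 375 @ $16.45 + 214 @ $13.75 + 370 @ $14.60 + 161 @ $16.20 = $17,121.45
Difference = |$16,941.55 − $17,121.45| = $179.90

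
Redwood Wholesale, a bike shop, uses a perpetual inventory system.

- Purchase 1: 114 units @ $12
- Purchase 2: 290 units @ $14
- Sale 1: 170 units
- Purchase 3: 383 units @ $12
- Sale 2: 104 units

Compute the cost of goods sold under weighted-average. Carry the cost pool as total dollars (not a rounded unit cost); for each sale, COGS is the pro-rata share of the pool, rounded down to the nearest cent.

After Purchase 1: 114 on hand, pool $1,368.00 (≈ $12.0000 each)
After Purchase 2: 404 on hand, pool $5,428.00 (≈ $13.4356 each)
Sale 1, sell 170: 170/404 × $5,428.00 → $2,284.05
After Purchase 3: 617 on hand, pool $7,739.95 (≈ $12.5445 each)
Sale 2, sell 104: 104/617 × $7,739.95 → $1,304.62
Total COGS = $2,284.05 + $1,304.62 = $3,588.67
Ending inventory (cost pool remaining) = $6,435.33
Check: goods available $10,024.00 = COGS $3,588.67 + ending $6,435.33

COGS = $3,588.67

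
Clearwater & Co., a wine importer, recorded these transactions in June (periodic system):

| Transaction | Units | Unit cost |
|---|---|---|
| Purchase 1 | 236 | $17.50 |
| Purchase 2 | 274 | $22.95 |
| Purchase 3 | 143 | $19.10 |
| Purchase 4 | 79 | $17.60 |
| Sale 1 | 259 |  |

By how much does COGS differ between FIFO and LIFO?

$313.00

FIFO COGS: 236 @ $17.50 + 23 @ $22.95 = $4,657.85
LIFO COGS: 79 @ $17.60 + 143 @ $19.10 + 37 @ $22.95 = $4,970.85
Difference = |$4,657.85 − $4,970.85| = $313.00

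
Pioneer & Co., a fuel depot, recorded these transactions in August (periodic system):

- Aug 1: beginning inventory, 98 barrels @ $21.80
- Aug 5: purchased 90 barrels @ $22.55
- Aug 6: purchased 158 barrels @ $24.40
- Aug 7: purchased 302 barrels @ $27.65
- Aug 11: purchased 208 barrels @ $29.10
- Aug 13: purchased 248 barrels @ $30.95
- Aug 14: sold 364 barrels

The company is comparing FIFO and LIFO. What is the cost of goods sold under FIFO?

FIFO COGS: 98 @ $21.80 + 90 @ $22.55 + 158 @ $24.40 + 18 @ $27.65 = $8,518.80
LIFO COGS: 248 @ $30.95 + 116 @ $29.10 = $11,051.20

COGS = $8,518.80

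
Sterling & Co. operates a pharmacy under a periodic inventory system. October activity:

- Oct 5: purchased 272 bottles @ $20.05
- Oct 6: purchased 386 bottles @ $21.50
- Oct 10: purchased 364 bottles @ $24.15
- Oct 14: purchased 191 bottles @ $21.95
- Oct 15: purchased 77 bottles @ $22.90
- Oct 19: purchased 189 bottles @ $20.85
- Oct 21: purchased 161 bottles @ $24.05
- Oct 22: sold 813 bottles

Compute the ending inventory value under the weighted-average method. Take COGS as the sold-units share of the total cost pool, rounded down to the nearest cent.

Oct 22, sell 813: 813/1640 × $36,311.65 → $18,000.83
Ending inventory (cost pool remaining) = $18,310.82

Ending inventory = $18,310.82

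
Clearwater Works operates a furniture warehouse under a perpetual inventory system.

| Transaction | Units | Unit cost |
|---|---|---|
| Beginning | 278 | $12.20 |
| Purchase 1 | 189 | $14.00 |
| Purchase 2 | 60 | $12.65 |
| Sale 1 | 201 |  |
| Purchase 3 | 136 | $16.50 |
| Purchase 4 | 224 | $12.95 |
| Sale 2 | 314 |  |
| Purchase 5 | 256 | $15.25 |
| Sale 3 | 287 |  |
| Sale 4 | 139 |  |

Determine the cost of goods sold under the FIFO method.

Sale 1 (201) [FIFO — oldest first]: 201 @ $12.20 = $2,452.20
Sale 2 (314) [FIFO — oldest first]: 77 @ $12.20 + 189 @ $14.00 + 48 @ $12.65 = $4,192.60
Sale 3 (287) [FIFO — oldest first]: 12 @ $12.65 + 136 @ $16.50 + 139 @ $12.95 = $4,195.85
Sale 4 (139) [FIFO — oldest first]: 85 @ $12.95 + 54 @ $15.25 = $1,924.25
Total COGS = $2,452.20 + $4,192.60 + $4,195.85 + $1,924.25 = $12,764.90
Ending inventory: 202 @ $15.25 = $3,080.50

COGS = $12,764.90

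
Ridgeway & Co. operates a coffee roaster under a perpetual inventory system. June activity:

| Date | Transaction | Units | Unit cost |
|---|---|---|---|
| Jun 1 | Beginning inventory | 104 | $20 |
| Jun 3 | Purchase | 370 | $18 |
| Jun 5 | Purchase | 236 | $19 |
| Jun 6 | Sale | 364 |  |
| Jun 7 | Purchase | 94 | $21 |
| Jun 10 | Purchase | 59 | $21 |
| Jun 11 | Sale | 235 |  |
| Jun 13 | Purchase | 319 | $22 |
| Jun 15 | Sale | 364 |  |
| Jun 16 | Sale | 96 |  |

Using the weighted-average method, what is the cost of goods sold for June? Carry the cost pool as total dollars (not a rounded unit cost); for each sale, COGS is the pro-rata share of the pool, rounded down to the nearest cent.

After Jun 1: 104 on hand, pool $2,080.00 (≈ $20.0000 each)
After Jun 3: 474 on hand, pool $8,740.00 (≈ $18.4388 each)
After Jun 5: 710 on hand, pool $13,224.00 (≈ $18.6254 each)
Jun 6, sell 364: 364/710 × $13,224.00 → $6,779.62
After Jun 7: 440 on hand, pool $8,418.38 (≈ $19.1327 each)
After Jun 10: 499 on hand, pool $9,657.38 (≈ $19.3535 each)
Jun 11, sell 235: 235/499 × $9,657.38 → $4,548.06
After Jun 13: 583 on hand, pool $12,127.32 (≈ $20.8016 each)
Jun 15, sell 364: 364/583 × $12,127.32 → $7,571.77
Jun 16, sell 96: 96/219 × $4,555.55 → $1,996.95
Total COGS = $6,779.62 + $4,548.06 + $7,571.77 + $1,996.95 = $20,896.40
Ending inventory (cost pool remaining) = $2,558.60

COGS = $20,896.40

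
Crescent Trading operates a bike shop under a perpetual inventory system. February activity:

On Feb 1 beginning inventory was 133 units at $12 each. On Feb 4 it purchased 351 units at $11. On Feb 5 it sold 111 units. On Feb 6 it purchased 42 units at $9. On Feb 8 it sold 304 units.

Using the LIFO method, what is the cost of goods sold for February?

Feb 5, 111 sold [LIFO — newest first]: 111 @ $11 = $1,221
Feb 8, 304 sold [LIFO — newest first]: 42 @ $9 + 240 @ $11 + 22 @ $12 = $3,282
Total COGS = $1,221 + $3,282 = $4,503
Ending inventory: 111 @ $12 = $1,332

COGS = $4,503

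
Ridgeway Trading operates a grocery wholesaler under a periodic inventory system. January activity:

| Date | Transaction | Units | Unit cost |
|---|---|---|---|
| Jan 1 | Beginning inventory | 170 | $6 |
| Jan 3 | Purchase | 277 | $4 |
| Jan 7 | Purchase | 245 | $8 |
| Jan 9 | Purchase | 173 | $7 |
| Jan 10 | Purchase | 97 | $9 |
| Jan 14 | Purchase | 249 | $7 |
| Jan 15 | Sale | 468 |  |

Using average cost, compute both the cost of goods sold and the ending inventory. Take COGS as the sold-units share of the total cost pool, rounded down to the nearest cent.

COGS = $3,058.81; ending inventory = $4,856.19

Jan 15, sell 468: 468/1211 × $7,915.00 → $3,058.81
Ending inventory (cost pool remaining) = $4,856.19
Check: goods available $7,915.00 = COGS $3,058.81 + ending $4,856.19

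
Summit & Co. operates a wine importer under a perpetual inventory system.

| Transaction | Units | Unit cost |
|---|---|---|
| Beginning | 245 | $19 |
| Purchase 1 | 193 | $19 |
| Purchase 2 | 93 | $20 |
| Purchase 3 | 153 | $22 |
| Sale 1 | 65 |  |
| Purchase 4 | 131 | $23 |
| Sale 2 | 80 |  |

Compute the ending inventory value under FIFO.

Sale 1 (65) [FIFO — oldest first]: 65 @ $19 = $1,235
Sale 2 (80) [FIFO — oldest first]: 80 @ $19 = $1,520
Total COGS = $1,235 + $1,520 = $2,755
Ending inventory: 100 @ $19 + 193 @ $19 + 93 @ $20 + 153 @ $22 + 131 @ $23 = $13,806

Ending inventory = $13,806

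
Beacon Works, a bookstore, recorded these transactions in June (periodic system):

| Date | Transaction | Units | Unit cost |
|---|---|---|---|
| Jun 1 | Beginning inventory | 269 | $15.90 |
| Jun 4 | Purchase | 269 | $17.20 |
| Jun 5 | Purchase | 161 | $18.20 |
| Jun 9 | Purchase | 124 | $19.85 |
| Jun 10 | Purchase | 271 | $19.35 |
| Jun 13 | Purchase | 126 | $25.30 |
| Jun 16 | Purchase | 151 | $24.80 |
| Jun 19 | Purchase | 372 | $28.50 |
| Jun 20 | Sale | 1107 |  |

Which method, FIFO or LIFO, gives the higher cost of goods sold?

FIFO COGS: 269 @ $15.90 + 269 @ $17.20 + 161 @ $18.20 + 124 @ $19.85 + 271 @ $19.35 + 13 @ $25.30 = $19,868.25
LIFO COGS: 372 @ $28.50 + 151 @ $24.80 + 126 @ $25.30 + 271 @ $19.35 + 124 @ $19.85 + 63 @ $18.20 = $26,386.45

LIFO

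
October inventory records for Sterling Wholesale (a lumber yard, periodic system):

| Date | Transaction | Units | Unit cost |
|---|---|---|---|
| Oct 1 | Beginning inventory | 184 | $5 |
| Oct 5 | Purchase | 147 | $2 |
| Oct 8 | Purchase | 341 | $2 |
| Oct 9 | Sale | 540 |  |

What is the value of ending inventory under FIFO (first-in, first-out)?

Oct 9, 540 sold [FIFO — oldest first]: 184 @ $5 + 147 @ $2 + 209 @ $2 = $1,632
Ending inventory: 132 @ $2 = $264

Ending inventory = $264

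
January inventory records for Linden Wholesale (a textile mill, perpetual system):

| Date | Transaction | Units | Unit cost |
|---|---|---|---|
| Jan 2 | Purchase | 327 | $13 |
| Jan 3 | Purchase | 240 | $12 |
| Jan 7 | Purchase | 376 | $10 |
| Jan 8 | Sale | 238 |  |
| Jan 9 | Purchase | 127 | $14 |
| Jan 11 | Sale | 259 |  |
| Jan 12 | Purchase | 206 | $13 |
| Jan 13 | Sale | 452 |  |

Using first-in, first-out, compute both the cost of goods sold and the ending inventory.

Jan 8, 238 sold [FIFO — oldest first]: 238 @ $13 = $3,094
Jan 11, 259 sold [FIFO — oldest first]: 89 @ $13 + 170 @ $12 = $3,197
Jan 13, 452 sold [FIFO — oldest first]: 70 @ $12 + 376 @ $10 + 6 @ $14 = $4,684
Total COGS = $3,094 + $3,197 + $4,684 = $10,975
Ending inventory: 121 @ $14 + 206 @ $13 = $4,372
Check: goods available $15,347 = COGS $10,975 + ending $4,372

COGS = $10,975; ending inventory = $4,372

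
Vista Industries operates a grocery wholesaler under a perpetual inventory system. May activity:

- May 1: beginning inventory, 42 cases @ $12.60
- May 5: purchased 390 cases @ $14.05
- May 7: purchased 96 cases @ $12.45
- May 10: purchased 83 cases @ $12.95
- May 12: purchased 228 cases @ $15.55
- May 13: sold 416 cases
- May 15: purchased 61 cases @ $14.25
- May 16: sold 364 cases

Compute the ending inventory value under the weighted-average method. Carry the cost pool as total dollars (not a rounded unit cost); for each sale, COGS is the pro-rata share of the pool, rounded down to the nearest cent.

After May 1: 42 on hand, pool $529.20 (≈ $12.6000 each)
After May 5: 432 on hand, pool $6,008.70 (≈ $13.9090 each)
After May 7: 528 on hand, pool $7,203.90 (≈ $13.6438 each)
After May 10: 611 on hand, pool $8,278.75 (≈ $13.5495 each)
After May 12: 839 on hand, pool $11,824.15 (≈ $14.0931 each)
May 13, sell 416: 416/839 × $11,824.15 → $5,862.74
After May 15: 484 on hand, pool $6,830.66 (≈ $14.1129 each)
May 16, sell 364: 364/484 × $6,830.66 → $5,137.10
Total COGS = $5,862.74 + $5,137.10 = $10,999.84
Ending inventory (cost pool remaining) = $1,693.56
Check: goods available $12,693.40 = COGS $10,999.84 + ending $1,693.56

Ending inventory = $1,693.56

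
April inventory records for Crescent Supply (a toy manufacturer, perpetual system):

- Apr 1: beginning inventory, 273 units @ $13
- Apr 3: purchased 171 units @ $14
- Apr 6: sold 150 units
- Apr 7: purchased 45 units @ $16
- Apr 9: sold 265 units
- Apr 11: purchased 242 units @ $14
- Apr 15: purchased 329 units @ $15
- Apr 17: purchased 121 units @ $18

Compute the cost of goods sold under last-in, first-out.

COGS = $5,701

Apr 6, 150 sold [LIFO — newest first]: 150 @ $14 = $2,100
Apr 9, 265 sold [LIFO — newest first]: 45 @ $16 + 21 @ $14 + 199 @ $13 = $3,601
Total COGS = $2,100 + $3,601 = $5,701
Ending inventory: 74 @ $13 + 242 @ $14 + 329 @ $15 + 121 @ $18 = $11,463
Check: goods available $17,164 = COGS $5,701 + ending $11,463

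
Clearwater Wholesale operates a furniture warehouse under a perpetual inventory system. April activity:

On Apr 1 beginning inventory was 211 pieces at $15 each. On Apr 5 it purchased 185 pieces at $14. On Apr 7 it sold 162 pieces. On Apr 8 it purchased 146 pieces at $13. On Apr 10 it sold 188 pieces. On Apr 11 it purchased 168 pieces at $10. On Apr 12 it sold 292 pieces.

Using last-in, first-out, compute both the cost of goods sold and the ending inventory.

COGS = $8,313; ending inventory = $1,020

Apr 7, 162 sold [LIFO — newest first]: 162 @ $14 = $2,268
Apr 10, 188 sold [LIFO — newest first]: 146 @ $13 + 23 @ $14 + 19 @ $15 = $2,505
Apr 12, 292 sold [LIFO — newest first]: 168 @ $10 + 124 @ $15 = $3,540
Total COGS = $2,268 + $2,505 + $3,540 = $8,313
Ending inventory: 68 @ $15 = $1,020
Check: goods available $9,333 = COGS $8,313 + ending $1,020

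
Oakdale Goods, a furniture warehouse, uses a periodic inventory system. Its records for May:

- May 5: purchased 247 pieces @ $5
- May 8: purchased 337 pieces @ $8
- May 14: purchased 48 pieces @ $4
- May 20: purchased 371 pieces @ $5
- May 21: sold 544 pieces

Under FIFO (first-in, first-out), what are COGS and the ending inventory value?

COGS = $3,611; ending inventory = $2,367

May 21, 544 sold [FIFO — oldest first]: 247 @ $5 + 297 @ $8 = $3,611
Ending inventory: 40 @ $8 + 48 @ $4 + 371 @ $5 = $2,367
Check: goods available $5,978 = COGS $3,611 + ending $2,367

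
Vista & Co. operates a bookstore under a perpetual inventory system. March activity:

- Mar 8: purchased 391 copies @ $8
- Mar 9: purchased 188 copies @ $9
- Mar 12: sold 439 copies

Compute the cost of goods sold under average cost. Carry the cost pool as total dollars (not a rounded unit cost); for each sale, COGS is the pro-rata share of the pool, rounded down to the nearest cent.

After Mar 8: 391 on hand, pool $3,128.00 (≈ $8.0000 each)
After Mar 9: 579 on hand, pool $4,820.00 (≈ $8.3247 each)
Mar 12, sell 439: 439/579 × $4,820.00 → $3,654.54
Ending inventory (cost pool remaining) = $1,165.46

COGS = $3,654.54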